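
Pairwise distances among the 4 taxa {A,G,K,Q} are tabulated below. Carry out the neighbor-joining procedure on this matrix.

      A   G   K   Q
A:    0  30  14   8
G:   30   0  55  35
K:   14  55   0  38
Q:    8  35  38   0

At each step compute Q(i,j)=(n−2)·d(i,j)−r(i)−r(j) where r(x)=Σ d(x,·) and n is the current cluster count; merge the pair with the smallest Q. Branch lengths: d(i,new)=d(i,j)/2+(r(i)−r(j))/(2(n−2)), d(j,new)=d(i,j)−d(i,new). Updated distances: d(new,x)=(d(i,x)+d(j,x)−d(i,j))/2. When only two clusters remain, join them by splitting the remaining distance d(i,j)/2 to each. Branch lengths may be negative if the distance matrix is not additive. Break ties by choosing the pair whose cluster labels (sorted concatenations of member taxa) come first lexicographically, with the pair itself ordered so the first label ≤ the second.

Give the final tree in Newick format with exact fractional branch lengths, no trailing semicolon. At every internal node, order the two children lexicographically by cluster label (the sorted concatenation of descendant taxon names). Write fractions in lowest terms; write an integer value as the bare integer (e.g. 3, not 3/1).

(((A:-27/4,K:83/4):33/4,G:109/4):31/8,Q:31/8)

step 1: merge (A,K) at d=14, Q=-131; branch lengths A→-27/4, K→83/4; new cluster AK
  updated: d(AK,G)=71/2, d(AK,Q)=16
step 2: merge (AK,G) at d=71/2, Q=-173/2; branch lengths AK→33/4, G→109/4; new cluster AGK
  updated: d(AGK,Q)=31/4
step 3: merge (AGK,Q) at d=31/4; branch lengths AGK→31/8, Q→31/8; new cluster AGKQ
final tree: (((A:-27/4,K:83/4):33/4,G:109/4):31/8,Q:31/8)
total length: 229/4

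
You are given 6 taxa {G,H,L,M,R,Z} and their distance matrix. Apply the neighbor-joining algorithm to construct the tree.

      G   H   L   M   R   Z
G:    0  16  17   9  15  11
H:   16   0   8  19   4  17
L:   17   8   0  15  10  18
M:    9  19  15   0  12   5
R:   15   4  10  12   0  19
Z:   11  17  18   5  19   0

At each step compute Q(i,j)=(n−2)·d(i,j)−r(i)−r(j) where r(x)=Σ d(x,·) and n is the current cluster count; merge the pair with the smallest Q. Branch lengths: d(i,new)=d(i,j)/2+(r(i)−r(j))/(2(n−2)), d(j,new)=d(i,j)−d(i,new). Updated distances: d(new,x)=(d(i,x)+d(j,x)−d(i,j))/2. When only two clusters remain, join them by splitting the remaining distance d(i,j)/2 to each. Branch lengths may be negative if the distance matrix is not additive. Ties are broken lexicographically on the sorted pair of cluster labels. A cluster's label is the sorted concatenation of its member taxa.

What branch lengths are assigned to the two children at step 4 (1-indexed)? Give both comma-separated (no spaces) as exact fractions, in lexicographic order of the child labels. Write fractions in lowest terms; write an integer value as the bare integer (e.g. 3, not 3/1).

1. join M+Z (d=5, Q=-110) ⇒ MZ; edges |M|=5/4, |Z|=15/4
  updated: d(G,MZ)=15/2, d(H,MZ)=31/2, d(L,MZ)=14, d(MZ,R)=13
2. join G+MZ (d=15/2, Q=-83) ⇒ GMZ; edges |G|=14/3, |MZ|=17/6
  updated: d(GMZ,H)=12, d(GMZ,L)=47/4, d(GMZ,R)=41/4
3. join GMZ+L (d=47/4, Q=-161/4) ⇒ GLMZ; edges |GMZ|=111/16, |L|=77/16
  updated: d(GLMZ,H)=33/8, d(GLMZ,R)=17/4
4. join GLMZ+H (d=33/8, Q=-99/8) ⇒ GHLMZ; edges |GLMZ|=35/16, |H|=31/16
  updated: d(GHLMZ,R)=33/16
5. join GHLMZ+R (d=33/16) ⇒ GHLMRZ; edges |GHLMZ|=33/32, |R|=33/32
final tree: ((((G:14/3,(M:5/4,Z:15/4):17/6):111/16,L:77/16):35/16,H:31/16):33/32,R:33/32)
total length: 487/16

35/16,31/16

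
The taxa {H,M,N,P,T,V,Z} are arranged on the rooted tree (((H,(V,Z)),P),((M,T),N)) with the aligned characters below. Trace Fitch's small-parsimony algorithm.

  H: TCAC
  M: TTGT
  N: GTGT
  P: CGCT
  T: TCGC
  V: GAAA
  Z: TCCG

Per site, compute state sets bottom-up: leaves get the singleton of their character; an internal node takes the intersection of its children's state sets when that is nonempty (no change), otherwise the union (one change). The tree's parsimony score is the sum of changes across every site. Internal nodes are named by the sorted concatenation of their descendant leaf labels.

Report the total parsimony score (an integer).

site 0, node VZ: V={G} ∪ Z={T} → {G,T} (+1)
site 0, node HVZ: H={T} ∩ VZ={G,T} → {T} (+0)
site 0, node HPVZ: HVZ={T} ∪ P={C} → {C,T} (+1)
site 0, node MT: M={T} ∩ T={T} → {T} (+0)
site 0, node MNT: MT={T} ∪ N={G} → {G,T} (+1)
site 0, node HMNPTVZ: HPVZ={C,T} ∩ MNT={G,T} → {T} (+0)
site 1, node VZ: V={A} ∪ Z={C} → {A,C} (+1)
site 1, node HVZ: H={C} ∩ VZ={A,C} → {C} (+0)
site 1, node HPVZ: HVZ={C} ∪ P={G} → {C,G} (+1)
site 1, node MT: M={T} ∪ T={C} → {C,T} (+1)
site 1, node MNT: MT={C,T} ∩ N={T} → {T} (+0)
site 1, node HMNPTVZ: HPVZ={C,G} ∪ MNT={T} → {C,G,T} (+1)
site 2, node VZ: V={A} ∪ Z={C} → {A,C} (+1)
site 2, node HVZ: H={A} ∩ VZ={A,C} → {A} (+0)
site 2, node HPVZ: HVZ={A} ∪ P={C} → {A,C} (+1)
site 2, node MT: M={G} ∩ T={G} → {G} (+0)
site 2, node MNT: MT={G} ∩ N={G} → {G} (+0)
site 2, node HMNPTVZ: HPVZ={A,C} ∪ MNT={G} → {A,C,G} (+1)
site 3, node VZ: V={A} ∪ Z={G} → {A,G} (+1)
site 3, node HVZ: H={C} ∪ VZ={A,G} → {A,C,G} (+1)
site 3, node HPVZ: HVZ={A,C,G} ∪ P={T} → {A,C,G,T} (+1)
site 3, node MT: M={T} ∪ T={C} → {C,T} (+1)
site 3, node MNT: MT={C,T} ∩ N={T} → {T} (+0)
site 3, node HMNPTVZ: HPVZ={A,C,G,T} ∩ MNT={T} → {T} (+0)
per-site changes: [3, 4, 3, 4]; total = 14

14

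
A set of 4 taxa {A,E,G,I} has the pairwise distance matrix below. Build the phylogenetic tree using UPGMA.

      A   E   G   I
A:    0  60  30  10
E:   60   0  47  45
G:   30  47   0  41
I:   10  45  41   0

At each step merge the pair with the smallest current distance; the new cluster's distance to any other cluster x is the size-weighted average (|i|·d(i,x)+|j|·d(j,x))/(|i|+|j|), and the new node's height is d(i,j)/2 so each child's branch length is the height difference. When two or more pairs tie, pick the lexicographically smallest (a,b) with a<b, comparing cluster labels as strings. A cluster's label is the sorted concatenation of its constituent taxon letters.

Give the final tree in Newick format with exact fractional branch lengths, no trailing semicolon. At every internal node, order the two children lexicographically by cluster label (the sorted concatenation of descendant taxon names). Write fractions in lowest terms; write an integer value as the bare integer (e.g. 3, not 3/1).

step 1: merge (A,I) at d=10; branch lengths A→5, I→5; new cluster AI
  updated: d(AI,E)=105/2, d(AI,G)=71/2
step 2: merge (AI,G) at d=71/2; branch lengths AI→51/4, G→71/4; new cluster AGI
  updated: d(AGI,E)=152/3
step 3: merge (AGI,E) at d=152/3; branch lengths AGI→91/12, E→76/3; new cluster AEGI
final tree: (((A:5,I:5):51/4,G:71/4):91/12,E:76/3)
total length: 881/12

(((A:5,I:5):51/4,G:71/4):91/12,E:76/3)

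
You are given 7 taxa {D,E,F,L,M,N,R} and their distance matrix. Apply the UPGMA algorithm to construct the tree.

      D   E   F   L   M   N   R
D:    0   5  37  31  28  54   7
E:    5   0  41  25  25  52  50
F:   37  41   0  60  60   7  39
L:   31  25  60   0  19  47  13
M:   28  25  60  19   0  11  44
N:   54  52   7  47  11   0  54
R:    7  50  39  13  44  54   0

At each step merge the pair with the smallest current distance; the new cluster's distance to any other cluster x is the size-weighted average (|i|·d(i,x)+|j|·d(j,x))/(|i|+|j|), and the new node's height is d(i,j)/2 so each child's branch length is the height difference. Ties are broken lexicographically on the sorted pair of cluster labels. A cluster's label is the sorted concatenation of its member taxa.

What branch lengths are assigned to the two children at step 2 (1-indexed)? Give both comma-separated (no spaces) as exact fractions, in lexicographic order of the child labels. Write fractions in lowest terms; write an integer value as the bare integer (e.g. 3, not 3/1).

iteration 1: select D,E (d=5); attach at lengths (5/2, 5/2); label the merged cluster DE
  updated: d(DE,F)=39, d(DE,L)=28, d(DE,M)=53/2, d(DE,N)=53, d(DE,R)=57/2
iteration 2: select F,N (d=7); attach at lengths (7/2, 7/2); label the merged cluster FN
  updated: d(DE,FN)=46, d(FN,L)=107/2, d(FN,M)=71/2, d(FN,R)=93/2
iteration 3: select L,R (d=13); attach at lengths (13/2, 13/2); label the merged cluster LR
  updated: d(DE,LR)=113/4, d(FN,LR)=50, d(LR,M)=63/2
iteration 4: select DE,M (d=53/2); attach at lengths (43/4, 53/4); label the merged cluster DEM
  updated: d(DEM,FN)=85/2, d(DEM,LR)=88/3
iteration 5: select DEM,LR (d=88/3); attach at lengths (17/12, 49/6); label the merged cluster DELMR
  updated: d(DELMR,FN)=91/2
iteration 6: select DELMR,FN (d=91/2); attach at lengths (97/12, 77/4); label the merged cluster DEFLMNR
final tree: ((((D:5/2,E:5/2):43/4,M:53/4):17/12,(L:13/2,R:13/2):49/6):97/12,(F:7/2,N:7/2):77/4)
total length: 1031/12

7/2,7/2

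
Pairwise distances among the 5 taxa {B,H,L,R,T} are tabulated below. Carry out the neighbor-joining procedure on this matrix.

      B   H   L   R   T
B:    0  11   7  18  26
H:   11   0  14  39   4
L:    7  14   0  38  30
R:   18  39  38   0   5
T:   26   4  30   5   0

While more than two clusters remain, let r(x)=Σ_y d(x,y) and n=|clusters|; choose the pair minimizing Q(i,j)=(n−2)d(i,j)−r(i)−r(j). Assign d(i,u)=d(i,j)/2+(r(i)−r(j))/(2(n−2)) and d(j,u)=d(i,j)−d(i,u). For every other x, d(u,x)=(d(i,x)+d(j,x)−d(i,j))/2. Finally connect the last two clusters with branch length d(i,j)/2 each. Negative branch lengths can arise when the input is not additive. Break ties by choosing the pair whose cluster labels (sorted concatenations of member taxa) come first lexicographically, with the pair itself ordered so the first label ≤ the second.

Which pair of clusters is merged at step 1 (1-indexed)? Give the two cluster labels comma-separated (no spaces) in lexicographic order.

iteration 1: select R,T (d=5, Q=-150); attach at lengths (25/3, -10/3); label the merged cluster RT
  updated: d(B,RT)=39/2, d(H,RT)=19, d(L,RT)=63/2
iteration 2: select B,L (d=7, Q=-76); attach at lengths (-1/4, 29/4); label the merged cluster BL
  updated: d(BL,H)=9, d(BL,RT)=22
iteration 3: select BL,H (d=9, Q=-50); attach at lengths (6, 3); label the merged cluster BHL
  updated: d(BHL,RT)=16
iteration 4: select BHL,RT (d=16); attach at lengths (8, 8); label the merged cluster BHLRT
final tree: (((B:-1/4,L:29/4):6,H:3):8,(R:25/3,T:-10/3):8)
total length: 37

R,T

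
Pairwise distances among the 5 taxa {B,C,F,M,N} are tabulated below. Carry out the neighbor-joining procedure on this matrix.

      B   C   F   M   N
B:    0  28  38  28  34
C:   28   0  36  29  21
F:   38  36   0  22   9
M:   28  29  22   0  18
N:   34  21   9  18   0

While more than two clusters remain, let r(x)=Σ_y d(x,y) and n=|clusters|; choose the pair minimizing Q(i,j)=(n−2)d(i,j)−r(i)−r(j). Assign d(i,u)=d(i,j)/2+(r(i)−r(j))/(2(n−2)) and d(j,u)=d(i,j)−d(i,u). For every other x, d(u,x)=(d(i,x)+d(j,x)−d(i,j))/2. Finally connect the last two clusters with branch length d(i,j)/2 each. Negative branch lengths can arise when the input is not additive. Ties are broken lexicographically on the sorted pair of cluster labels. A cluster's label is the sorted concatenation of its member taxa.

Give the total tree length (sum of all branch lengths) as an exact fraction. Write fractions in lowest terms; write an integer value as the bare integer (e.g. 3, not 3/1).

471/8

step 1: merge (F,N) at d=9, Q=-160; branch lengths F→25/3, N→2/3; new cluster FN
  updated: d(B,FN)=63/2, d(C,FN)=24, d(FN,M)=31/2
step 2: merge (B,C) at d=28, Q=-225/2; branch lengths B→125/8, C→99/8; new cluster BC
  updated: d(BC,FN)=55/4, d(BC,M)=29/2
step 3: merge (BC,FN) at d=55/4, Q=-175/4; branch lengths BC→51/8, FN→59/8; new cluster BCFN
  updated: d(BCFN,M)=65/8
step 4: merge (BCFN,M) at d=65/8; branch lengths BCFN→65/16, M→65/16; new cluster BCFMN
final tree: (((B:125/8,C:99/8):51/8,(F:25/3,N:2/3):59/8):65/16,M:65/16)
total length: 471/8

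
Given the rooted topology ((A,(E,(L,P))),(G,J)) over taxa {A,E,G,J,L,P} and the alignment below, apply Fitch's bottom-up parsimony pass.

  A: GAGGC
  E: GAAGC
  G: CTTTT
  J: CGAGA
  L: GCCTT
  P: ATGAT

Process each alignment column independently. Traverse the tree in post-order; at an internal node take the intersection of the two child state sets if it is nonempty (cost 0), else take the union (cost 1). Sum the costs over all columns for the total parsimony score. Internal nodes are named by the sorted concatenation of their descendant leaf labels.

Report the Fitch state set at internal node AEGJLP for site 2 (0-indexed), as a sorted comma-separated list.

A,G,T

LP@0: {G} ∪ {A} = {A,G} (union, +1)
ELP@0: {G} ∩ {A,G} = {G} (intersection, +0)
AELP@0: {G} ∩ {G} = {G} (intersection, +0)
GJ@0: {C} ∩ {C} = {C} (intersection, +0)
AEGJLP@0: {G} ∪ {C} = {C,G} (union, +1)
LP@1: {C} ∪ {T} = {C,T} (union, +1)
ELP@1: {A} ∪ {C,T} = {A,C,T} (union, +1)
AELP@1: {A} ∩ {A,C,T} = {A} (intersection, +0)
GJ@1: {T} ∪ {G} = {G,T} (union, +1)
AEGJLP@1: {A} ∪ {G,T} = {A,G,T} (union, +1)
LP@2: {C} ∪ {G} = {C,G} (union, +1)
ELP@2: {A} ∪ {C,G} = {A,C,G} (union, +1)
AELP@2: {G} ∩ {A,C,G} = {G} (intersection, +0)
GJ@2: {T} ∪ {A} = {A,T} (union, +1)
AEGJLP@2: {G} ∪ {A,T} = {A,G,T} (union, +1)
LP@3: {T} ∪ {A} = {A,T} (union, +1)
ELP@3: {G} ∪ {A,T} = {A,G,T} (union, +1)
AELP@3: {G} ∩ {A,G,T} = {G} (intersection, +0)
GJ@3: {T} ∪ {G} = {G,T} (union, +1)
AEGJLP@3: {G} ∩ {G,T} = {G} (intersection, +0)
LP@4: {T} ∩ {T} = {T} (intersection, +0)
ELP@4: {C} ∪ {T} = {C,T} (union, +1)
AELP@4: {C} ∩ {C,T} = {C} (intersection, +0)
GJ@4: {T} ∪ {A} = {A,T} (union, +1)
AEGJLP@4: {C} ∪ {A,T} = {A,C,T} (union, +1)
per-site changes: [2, 4, 4, 3, 3]; total = 16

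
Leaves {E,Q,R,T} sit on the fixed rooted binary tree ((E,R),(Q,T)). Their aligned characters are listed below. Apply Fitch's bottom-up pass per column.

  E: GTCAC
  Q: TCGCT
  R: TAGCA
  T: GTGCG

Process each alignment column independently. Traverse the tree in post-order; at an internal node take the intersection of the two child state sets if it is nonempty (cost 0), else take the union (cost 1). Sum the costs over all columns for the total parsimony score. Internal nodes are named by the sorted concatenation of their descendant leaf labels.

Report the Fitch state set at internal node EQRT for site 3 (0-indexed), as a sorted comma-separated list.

site 0, node ER: E={G} ∪ R={T} → {G,T} (+1)
site 0, node QT: Q={T} ∪ T={G} → {G,T} (+1)
site 0, node EQRT: ER={G,T} ∩ QT={G,T} → {G,T} (+0)
site 1, node ER: E={T} ∪ R={A} → {A,T} (+1)
site 1, node QT: Q={C} ∪ T={T} → {C,T} (+1)
site 1, node EQRT: ER={A,T} ∩ QT={C,T} → {T} (+0)
site 2, node ER: E={C} ∪ R={G} → {C,G} (+1)
site 2, node QT: Q={G} ∩ T={G} → {G} (+0)
site 2, node EQRT: ER={C,G} ∩ QT={G} → {G} (+0)
site 3, node ER: E={A} ∪ R={C} → {A,C} (+1)
site 3, node QT: Q={C} ∩ T={C} → {C} (+0)
site 3, node EQRT: ER={A,C} ∩ QT={C} → {C} (+0)
site 4, node ER: E={C} ∪ R={A} → {A,C} (+1)
site 4, node QT: Q={T} ∪ T={G} → {G,T} (+1)
site 4, node EQRT: ER={A,C} ∪ QT={G,T} → {A,C,G,T} (+1)
per-site changes: [2, 2, 1, 1, 3]; total = 9

C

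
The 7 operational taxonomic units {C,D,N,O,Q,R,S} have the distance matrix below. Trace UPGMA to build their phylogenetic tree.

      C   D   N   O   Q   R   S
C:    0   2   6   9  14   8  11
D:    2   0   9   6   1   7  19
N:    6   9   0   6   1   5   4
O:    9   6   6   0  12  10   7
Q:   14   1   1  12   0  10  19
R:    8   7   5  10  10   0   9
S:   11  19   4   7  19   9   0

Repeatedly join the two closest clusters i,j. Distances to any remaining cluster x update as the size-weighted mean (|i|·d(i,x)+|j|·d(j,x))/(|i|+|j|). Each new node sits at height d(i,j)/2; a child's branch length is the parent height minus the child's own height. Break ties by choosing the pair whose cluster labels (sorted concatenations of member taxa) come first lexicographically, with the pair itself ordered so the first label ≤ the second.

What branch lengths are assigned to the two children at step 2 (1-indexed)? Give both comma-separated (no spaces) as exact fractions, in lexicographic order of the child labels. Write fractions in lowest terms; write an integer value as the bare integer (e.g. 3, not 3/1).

2,2

1. join D+Q (d=1) ⇒ DQ; edges |D|=1/2, |Q|=1/2
  updated: d(C,DQ)=8, d(DQ,N)=5, d(DQ,O)=9, d(DQ,R)=17/2, d(DQ,S)=19
2. join N+S (d=4) ⇒ NS; edges |N|=2, |S|=2
  updated: d(C,NS)=17/2, d(DQ,NS)=12, d(NS,O)=13/2, d(NS,R)=7
3. join NS+O (d=13/2) ⇒ NOS; edges |NS|=5/4, |O|=13/4
  updated: d(C,NOS)=26/3, d(DQ,NOS)=11, d(NOS,R)=8
4. join C+DQ (d=8) ⇒ CDQ; edges |C|=4, |DQ|=7/2
  updated: d(CDQ,NOS)=92/9, d(CDQ,R)=25/3
5. join NOS+R (d=8) ⇒ NORS; edges |NOS|=3/4, |R|=4
  updated: d(CDQ,NORS)=39/4
6. join CDQ+NORS (d=39/4) ⇒ CDNOQRS; edges |CDQ|=7/8, |NORS|=7/8
final tree: ((C:4,(D:1/2,Q:1/2):7/2):7/8,(((N:2,S:2):5/4,O:13/4):3/4,R:4):7/8)
total length: 47/2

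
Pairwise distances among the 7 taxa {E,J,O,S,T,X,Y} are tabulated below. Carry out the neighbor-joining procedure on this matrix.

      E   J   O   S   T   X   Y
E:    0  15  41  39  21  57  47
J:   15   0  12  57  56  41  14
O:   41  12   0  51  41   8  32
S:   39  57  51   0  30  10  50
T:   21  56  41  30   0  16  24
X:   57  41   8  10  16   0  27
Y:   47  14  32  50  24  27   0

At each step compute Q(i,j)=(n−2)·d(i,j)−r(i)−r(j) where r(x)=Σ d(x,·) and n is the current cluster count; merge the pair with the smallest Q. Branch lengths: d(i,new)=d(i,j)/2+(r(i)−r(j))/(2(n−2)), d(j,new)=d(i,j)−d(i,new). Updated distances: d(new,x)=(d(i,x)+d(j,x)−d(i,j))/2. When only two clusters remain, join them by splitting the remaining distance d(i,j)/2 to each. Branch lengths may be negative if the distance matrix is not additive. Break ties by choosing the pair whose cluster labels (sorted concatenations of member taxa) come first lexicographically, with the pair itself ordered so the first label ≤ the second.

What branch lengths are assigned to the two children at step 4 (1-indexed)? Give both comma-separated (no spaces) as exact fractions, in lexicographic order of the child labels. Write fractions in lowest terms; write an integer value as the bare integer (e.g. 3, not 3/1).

281/32,419/32

1. join S+X (d=10, Q=-346) ⇒ SX; edges |S|=64/5, |X|=-14/5
  updated: d(E,SX)=43, d(J,SX)=44, d(O,SX)=49/2, d(SX,T)=18, d(SX,Y)=67/2
2. join SX+T (d=18, Q=-251) ⇒ STX; edges |SX|=75/8, |T|=69/8
  updated: d(E,STX)=23, d(J,STX)=41, d(O,STX)=95/4, d(STX,Y)=79/4
3. join E+STX (d=23, Q=-329/2) ⇒ ESTX; edges |E|=175/12, |STX|=101/12
  updated: d(ESTX,J)=33/2, d(ESTX,O)=167/8, d(ESTX,Y)=175/8
4. join ESTX+Y (d=175/8, Q=-667/8) ⇒ ESTXY; edges |ESTX|=281/32, |Y|=419/32
  updated: d(ESTXY,J)=69/16, d(ESTXY,O)=31/2
5. join ESTXY+J (d=69/16, Q=-509/16) ⇒ EJSTXY; edges |ESTXY|=125/32, |J|=13/32
  updated: d(EJSTXY,O)=371/32
6. join EJSTXY+O (d=371/32) ⇒ EJOSTXY; edges |EJSTXY|=371/64, |O|=371/64
final tree: ((((E:175/12,((S:64/5,X:-14/5):75/8,T:69/8):101/12):281/32,Y:419/32):125/32,J:13/32):371/64,O:371/64)
total length: 2841/32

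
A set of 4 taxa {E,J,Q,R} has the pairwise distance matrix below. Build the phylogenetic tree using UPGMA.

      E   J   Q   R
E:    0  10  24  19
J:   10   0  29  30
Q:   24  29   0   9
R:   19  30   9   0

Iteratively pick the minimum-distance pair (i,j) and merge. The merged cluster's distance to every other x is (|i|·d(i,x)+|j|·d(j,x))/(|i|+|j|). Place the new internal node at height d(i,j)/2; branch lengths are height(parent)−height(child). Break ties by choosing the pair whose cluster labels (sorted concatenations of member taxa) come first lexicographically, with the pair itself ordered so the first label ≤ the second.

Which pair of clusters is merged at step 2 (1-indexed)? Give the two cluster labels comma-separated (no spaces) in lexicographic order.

iteration 1: select Q,R (d=9); attach at lengths (9/2, 9/2); label the merged cluster QR
  updated: d(E,QR)=43/2, d(J,QR)=59/2
iteration 2: select E,J (d=10); attach at lengths (5, 5); label the merged cluster EJ
  updated: d(EJ,QR)=51/2
iteration 3: select EJ,QR (d=51/2); attach at lengths (31/4, 33/4); label the merged cluster EJQR
final tree: ((E:5,J:5):31/4,(Q:9/2,R:9/2):33/4)
total length: 35

E,J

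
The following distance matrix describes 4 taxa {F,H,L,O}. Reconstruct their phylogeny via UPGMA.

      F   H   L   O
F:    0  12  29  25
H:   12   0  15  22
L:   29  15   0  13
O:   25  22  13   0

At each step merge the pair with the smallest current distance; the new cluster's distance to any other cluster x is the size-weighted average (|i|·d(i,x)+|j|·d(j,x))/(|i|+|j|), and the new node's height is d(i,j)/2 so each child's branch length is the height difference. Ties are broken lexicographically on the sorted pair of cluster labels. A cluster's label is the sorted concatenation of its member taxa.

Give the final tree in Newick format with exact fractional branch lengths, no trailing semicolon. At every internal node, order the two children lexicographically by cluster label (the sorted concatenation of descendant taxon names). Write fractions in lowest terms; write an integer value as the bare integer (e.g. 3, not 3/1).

((F:6,H:6):43/8,(L:13/2,O:13/2):39/8)

iteration 1: select F,H (d=12); attach at lengths (6, 6); label the merged cluster FH
  updated: d(FH,L)=22, d(FH,O)=47/2
iteration 2: select L,O (d=13); attach at lengths (13/2, 13/2); label the merged cluster LO
  updated: d(FH,LO)=91/4
iteration 3: select FH,LO (d=91/4); attach at lengths (43/8, 39/8); label the merged cluster FHLO
final tree: ((F:6,H:6):43/8,(L:13/2,O:13/2):39/8)
total length: 141/4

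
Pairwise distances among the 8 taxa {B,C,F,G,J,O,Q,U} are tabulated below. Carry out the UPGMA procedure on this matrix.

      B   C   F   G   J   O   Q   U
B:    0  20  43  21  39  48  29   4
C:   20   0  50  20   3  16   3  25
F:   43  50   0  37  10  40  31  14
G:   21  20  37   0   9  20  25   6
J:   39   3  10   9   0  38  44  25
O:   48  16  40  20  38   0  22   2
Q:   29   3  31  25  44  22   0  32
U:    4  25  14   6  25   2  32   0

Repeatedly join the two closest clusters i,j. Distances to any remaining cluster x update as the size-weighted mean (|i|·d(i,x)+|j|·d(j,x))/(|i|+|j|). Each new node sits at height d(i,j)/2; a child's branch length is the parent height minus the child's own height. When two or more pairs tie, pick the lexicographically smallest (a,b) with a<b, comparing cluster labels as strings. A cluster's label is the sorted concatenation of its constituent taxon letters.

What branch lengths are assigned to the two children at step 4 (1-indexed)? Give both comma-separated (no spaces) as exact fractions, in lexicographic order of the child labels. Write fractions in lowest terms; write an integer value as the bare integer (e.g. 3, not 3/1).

step 1: merge (O,U) at d=2; branch lengths O→1, U→1; new cluster OU
  updated: d(B,OU)=26, d(C,OU)=41/2, d(F,OU)=27, d(G,OU)=13, d(J,OU)=63/2, d(OU,Q)=27
step 2: merge (C,J) at d=3; branch lengths C→3/2, J→3/2; new cluster CJ
  updated: d(B,CJ)=59/2, d(CJ,F)=30, d(CJ,G)=29/2, d(CJ,OU)=26, d(CJ,Q)=47/2
step 3: merge (G,OU) at d=13; branch lengths G→13/2, OU→11/2; new cluster GOU
  updated: d(B,GOU)=73/3, d(CJ,GOU)=133/6, d(F,GOU)=91/3, d(GOU,Q)=79/3
step 4: merge (CJ,GOU) at d=133/6; branch lengths CJ→115/12, GOU→55/12; new cluster CGJOU
  updated: d(B,CGJOU)=132/5, d(CGJOU,F)=151/5, d(CGJOU,Q)=126/5
step 5: merge (CGJOU,Q) at d=126/5; branch lengths CGJOU→91/60, Q→63/5; new cluster CGJOQU
  updated: d(B,CGJOQU)=161/6, d(CGJOQU,F)=91/3
step 6: merge (B,CGJOQU) at d=161/6; branch lengths B→161/12, CGJOQU→49/60; new cluster BCGJOQU
  updated: d(BCGJOQU,F)=225/7
step 7: merge (BCGJOQU,F) at d=225/7; branch lengths BCGJOQU→223/84, F→225/14; new cluster BCFGJOQU
final tree: ((B:161/12,(((C:3/2,J:3/2):115/12,(G:13/2,(O:1,U:1):11/2):55/12):91/60,Q:63/5):49/60):223/84,F:225/14)
total length: 5477/70

115/12,55/12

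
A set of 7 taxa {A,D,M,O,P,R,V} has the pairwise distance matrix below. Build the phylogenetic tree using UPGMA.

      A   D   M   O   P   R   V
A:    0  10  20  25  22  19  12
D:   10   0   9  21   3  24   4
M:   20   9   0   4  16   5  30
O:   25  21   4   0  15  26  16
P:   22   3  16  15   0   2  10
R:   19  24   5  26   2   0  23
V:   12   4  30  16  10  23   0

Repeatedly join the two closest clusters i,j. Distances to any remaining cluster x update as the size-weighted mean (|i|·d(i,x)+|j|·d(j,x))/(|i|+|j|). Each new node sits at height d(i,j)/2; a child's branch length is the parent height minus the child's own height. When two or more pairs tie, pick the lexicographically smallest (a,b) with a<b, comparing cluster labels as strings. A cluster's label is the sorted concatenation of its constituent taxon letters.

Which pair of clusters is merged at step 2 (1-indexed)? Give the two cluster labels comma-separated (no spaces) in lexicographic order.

D,V

1. join P+R (d=2) ⇒ PR; edges |P|=1, |R|=1
  updated: d(A,PR)=41/2, d(D,PR)=27/2, d(M,PR)=21/2, d(O,PR)=41/2, d(PR,V)=33/2
2. join D+V (d=4) ⇒ DV; edges |D|=2, |V|=2
  updated: d(A,DV)=11, d(DV,M)=39/2, d(DV,O)=37/2, d(DV,PR)=15
3. join M+O (d=4) ⇒ MO; edges |M|=2, |O|=2
  updated: d(A,MO)=45/2, d(DV,MO)=19, d(MO,PR)=31/2
4. join A+DV (d=11) ⇒ ADV; edges |A|=11/2, |DV|=7/2
  updated: d(ADV,MO)=121/6, d(ADV,PR)=101/6
5. join MO+PR (d=31/2) ⇒ MOPR; edges |MO|=23/4, |PR|=27/4
  updated: d(ADV,MOPR)=37/2
6. join ADV+MOPR (d=37/2) ⇒ ADMOPRV; edges |ADV|=15/4, |MOPR|=3/2
final tree: ((A:11/2,(D:2,V:2):7/2):15/4,((M:2,O:2):23/4,(P:1,R:1):27/4):3/2)
total length: 147/4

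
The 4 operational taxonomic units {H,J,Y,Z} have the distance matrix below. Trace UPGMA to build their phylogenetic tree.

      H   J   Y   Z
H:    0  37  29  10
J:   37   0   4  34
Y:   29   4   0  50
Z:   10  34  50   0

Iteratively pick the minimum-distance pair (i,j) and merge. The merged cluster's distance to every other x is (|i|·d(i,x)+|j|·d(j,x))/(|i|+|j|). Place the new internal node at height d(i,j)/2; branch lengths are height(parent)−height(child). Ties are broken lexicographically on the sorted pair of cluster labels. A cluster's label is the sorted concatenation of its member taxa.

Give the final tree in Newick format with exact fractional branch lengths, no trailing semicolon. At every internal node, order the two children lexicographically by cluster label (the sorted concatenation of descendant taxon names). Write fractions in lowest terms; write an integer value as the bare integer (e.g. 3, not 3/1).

1. join J+Y (d=4) ⇒ JY; edges |J|=2, |Y|=2
  updated: d(H,JY)=33, d(JY,Z)=42
2. join H+Z (d=10) ⇒ HZ; edges |H|=5, |Z|=5
  updated: d(HZ,JY)=75/2
3. join HZ+JY (d=75/2) ⇒ HJYZ; edges |HZ|=55/4, |JY|=67/4
final tree: ((H:5,Z:5):55/4,(J:2,Y:2):67/4)
total length: 89/2

((H:5,Z:5):55/4,(J:2,Y:2):67/4)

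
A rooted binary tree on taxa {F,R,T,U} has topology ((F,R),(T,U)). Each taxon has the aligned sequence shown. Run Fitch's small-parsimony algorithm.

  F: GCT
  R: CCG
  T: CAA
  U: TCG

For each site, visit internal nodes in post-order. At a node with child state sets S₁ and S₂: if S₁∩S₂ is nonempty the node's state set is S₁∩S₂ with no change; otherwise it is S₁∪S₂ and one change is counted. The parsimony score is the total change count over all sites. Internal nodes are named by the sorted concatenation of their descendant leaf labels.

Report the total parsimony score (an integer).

FR@0: {G} ∪ {C} = {C,G} (union, +1)
TU@0: {C} ∪ {T} = {C,T} (union, +1)
FRTU@0: {C,G} ∩ {C,T} = {C} (intersection, +0)
FR@1: {C} ∩ {C} = {C} (intersection, +0)
TU@1: {A} ∪ {C} = {A,C} (union, +1)
FRTU@1: {C} ∩ {A,C} = {C} (intersection, +0)
FR@2: {T} ∪ {G} = {G,T} (union, +1)
TU@2: {A} ∪ {G} = {A,G} (union, +1)
FRTU@2: {G,T} ∩ {A,G} = {G} (intersection, +0)
per-site changes: [2, 1, 2]; total = 5

5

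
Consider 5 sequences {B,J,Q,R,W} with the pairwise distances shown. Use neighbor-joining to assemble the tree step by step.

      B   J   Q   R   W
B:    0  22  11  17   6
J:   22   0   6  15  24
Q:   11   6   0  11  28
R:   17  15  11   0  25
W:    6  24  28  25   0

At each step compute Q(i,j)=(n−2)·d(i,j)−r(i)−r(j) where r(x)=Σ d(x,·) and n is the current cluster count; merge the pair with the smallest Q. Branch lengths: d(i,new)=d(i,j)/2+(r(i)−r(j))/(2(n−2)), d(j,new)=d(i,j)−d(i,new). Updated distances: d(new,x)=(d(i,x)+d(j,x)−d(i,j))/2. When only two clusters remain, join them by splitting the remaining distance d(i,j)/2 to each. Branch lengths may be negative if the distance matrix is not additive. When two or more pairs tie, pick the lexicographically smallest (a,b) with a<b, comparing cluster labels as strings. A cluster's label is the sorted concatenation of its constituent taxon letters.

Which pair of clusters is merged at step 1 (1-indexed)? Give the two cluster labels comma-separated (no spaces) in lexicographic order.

B,W

step 1: merge (B,W) at d=6, Q=-121; branch lengths B→-3/2, W→15/2; new cluster BW
  updated: d(BW,J)=20, d(BW,Q)=33/2, d(BW,R)=18
step 2: merge (BW,R) at d=18, Q=-125/2; branch lengths BW→93/8, R→51/8; new cluster BRW
  updated: d(BRW,J)=17/2, d(BRW,Q)=19/4
step 3: merge (BRW,J) at d=17/2, Q=-77/4; branch lengths BRW→29/8, J→39/8; new cluster BJRW
  updated: d(BJRW,Q)=9/8
step 4: merge (BJRW,Q) at d=9/8; branch lengths BJRW→9/16, Q→9/16; new cluster BJQRW
final tree: ((((B:-3/2,W:15/2):93/8,R:51/8):29/8,J:39/8):9/16,Q:9/16)
total length: 269/8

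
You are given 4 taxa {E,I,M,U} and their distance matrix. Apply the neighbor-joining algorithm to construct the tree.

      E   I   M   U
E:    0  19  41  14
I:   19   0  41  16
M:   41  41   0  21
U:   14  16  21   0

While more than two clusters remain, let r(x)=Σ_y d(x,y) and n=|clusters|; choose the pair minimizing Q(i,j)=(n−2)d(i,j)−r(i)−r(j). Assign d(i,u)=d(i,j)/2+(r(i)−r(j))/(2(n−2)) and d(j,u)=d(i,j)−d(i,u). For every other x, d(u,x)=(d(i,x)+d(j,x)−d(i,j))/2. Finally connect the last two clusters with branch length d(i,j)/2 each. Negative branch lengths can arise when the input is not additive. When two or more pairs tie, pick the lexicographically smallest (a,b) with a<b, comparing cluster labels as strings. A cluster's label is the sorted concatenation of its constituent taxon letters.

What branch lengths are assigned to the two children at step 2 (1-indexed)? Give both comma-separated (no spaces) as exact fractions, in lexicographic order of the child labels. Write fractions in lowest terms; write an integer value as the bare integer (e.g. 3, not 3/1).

8,47/2

step 1: merge (E,I) at d=19, Q=-112; branch lengths E→9, I→10; new cluster EI
  updated: d(EI,M)=63/2, d(EI,U)=11/2
step 2: merge (EI,M) at d=63/2, Q=-58; branch lengths EI→8, M→47/2; new cluster EIM
  updated: d(EIM,U)=-5/2
step 3: merge (EIM,U) at d=-5/2; branch lengths EIM→-5/4, U→-5/4; new cluster EIMU
final tree: (((E:9,I:10):8,M:47/2):-5/4,U:-5/4)
total length: 48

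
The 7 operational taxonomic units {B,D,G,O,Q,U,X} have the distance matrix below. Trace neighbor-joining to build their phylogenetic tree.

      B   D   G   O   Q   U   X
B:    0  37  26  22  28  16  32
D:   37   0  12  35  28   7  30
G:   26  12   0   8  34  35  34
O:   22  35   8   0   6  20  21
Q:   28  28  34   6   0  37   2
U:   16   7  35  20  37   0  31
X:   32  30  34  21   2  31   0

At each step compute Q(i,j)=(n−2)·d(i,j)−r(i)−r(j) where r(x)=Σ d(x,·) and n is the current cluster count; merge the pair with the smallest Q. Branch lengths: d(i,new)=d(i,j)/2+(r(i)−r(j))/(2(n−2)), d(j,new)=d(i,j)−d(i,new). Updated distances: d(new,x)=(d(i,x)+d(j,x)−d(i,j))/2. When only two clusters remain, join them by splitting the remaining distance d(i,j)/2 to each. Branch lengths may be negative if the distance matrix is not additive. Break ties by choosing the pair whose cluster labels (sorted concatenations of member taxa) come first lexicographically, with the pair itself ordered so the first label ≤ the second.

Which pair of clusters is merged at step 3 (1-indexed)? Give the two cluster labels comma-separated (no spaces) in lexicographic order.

O,QX

1. join Q+X (d=2, Q=-275) ⇒ QX; edges |Q|=-1/2, |X|=5/2
  updated: d(B,QX)=29, d(D,QX)=28, d(G,QX)=33, d(O,QX)=25/2, d(QX,U)=33
2. join D+U (d=7, Q=-202) ⇒ DU; edges |D|=9/2, |U|=5/2
  updated: d(B,DU)=23, d(DU,G)=20, d(DU,O)=24, d(DU,QX)=27
3. join O+QX (d=25/2, Q=-261/2) ⇒ OQX; edges |O|=5/12, |QX|=145/12
  updated: d(B,OQX)=77/4, d(DU,OQX)=77/4, d(G,OQX)=57/4
4. join B+DU (d=23, Q=-169/2) ⇒ BDU; edges |B|=13, |DU|=10
  updated: d(BDU,G)=23/2, d(BDU,OQX)=31/4
5. join BDU+G (d=23/2, Q=-67/2) ⇒ BDGU; edges |BDU|=5/2, |G|=9
  updated: d(BDGU,OQX)=21/4
6. join BDGU+OQX (d=21/4) ⇒ BDGOQUX; edges |BDGU|=21/8, |OQX|=21/8
final tree: (((B:13,(D:9/2,U:5/2):10):5/2,G:9):21/8,(O:5/12,(Q:-1/2,X:5/2):145/12):21/8)
total length: 245/4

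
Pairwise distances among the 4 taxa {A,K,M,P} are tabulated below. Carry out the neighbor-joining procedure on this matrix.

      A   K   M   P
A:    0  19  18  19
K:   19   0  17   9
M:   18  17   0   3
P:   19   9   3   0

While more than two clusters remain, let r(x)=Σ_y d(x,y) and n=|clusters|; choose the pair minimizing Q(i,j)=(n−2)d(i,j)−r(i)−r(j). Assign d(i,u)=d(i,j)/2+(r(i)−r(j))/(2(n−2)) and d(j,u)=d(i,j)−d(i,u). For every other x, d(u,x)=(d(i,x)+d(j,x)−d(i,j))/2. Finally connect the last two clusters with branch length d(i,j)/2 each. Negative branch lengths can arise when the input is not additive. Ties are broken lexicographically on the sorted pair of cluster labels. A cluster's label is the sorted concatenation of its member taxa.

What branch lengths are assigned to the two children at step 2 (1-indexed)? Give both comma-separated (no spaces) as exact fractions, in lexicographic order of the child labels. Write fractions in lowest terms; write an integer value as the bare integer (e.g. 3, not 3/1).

1. join A+K (d=19, Q=-63) ⇒ AK; edges |A|=49/4, |K|=27/4
  updated: d(AK,M)=8, d(AK,P)=9/2
2. join AK+M (d=8, Q=-31/2) ⇒ AKM; edges |AK|=19/4, |M|=13/4
  updated: d(AKM,P)=-1/4
3. join AKM+P (d=-1/4) ⇒ AKMP; edges |AKM|=-1/8, |P|=-1/8
final tree: (((A:49/4,K:27/4):19/4,M:13/4):-1/8,P:-1/8)
total length: 107/4

19/4,13/4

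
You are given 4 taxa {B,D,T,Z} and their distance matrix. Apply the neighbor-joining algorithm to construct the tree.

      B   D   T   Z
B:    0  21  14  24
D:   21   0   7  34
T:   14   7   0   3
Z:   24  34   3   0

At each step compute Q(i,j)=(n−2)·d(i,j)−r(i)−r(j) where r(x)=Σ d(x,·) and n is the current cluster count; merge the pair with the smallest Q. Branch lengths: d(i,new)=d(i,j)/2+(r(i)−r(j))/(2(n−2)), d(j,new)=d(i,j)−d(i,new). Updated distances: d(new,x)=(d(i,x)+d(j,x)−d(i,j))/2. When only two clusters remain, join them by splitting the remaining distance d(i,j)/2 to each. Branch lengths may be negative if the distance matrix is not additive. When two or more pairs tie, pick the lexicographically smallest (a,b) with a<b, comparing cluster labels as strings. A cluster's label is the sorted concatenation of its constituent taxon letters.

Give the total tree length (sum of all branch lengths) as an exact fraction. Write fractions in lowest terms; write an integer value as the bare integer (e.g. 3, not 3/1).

1. join B+D (d=21, Q=-79) ⇒ BD; edges |B|=39/4, |D|=45/4
  updated: d(BD,T)=0, d(BD,Z)=37/2
2. join BD+T (d=0, Q=-43/2) ⇒ BDT; edges |BD|=31/4, |T|=-31/4
  updated: d(BDT,Z)=43/4
3. join BDT+Z (d=43/4) ⇒ BDTZ; edges |BDT|=43/8, |Z|=43/8
final tree: (((B:39/4,D:45/4):31/4,T:-31/4):43/8,Z:43/8)
total length: 127/4

127/4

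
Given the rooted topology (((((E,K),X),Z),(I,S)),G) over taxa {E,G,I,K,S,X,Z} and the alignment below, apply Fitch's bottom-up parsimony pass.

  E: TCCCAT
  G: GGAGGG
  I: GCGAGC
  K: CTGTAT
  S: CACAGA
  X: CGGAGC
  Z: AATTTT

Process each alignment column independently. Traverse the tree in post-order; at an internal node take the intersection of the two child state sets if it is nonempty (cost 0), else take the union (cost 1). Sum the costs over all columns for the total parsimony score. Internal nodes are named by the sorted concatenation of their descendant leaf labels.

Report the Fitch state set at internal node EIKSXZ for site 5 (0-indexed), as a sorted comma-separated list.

A,C,T

EK@0: {T} ∪ {C} = {C,T} (union, +1)
EKX@0: {C,T} ∩ {C} = {C} (intersection, +0)
EKXZ@0: {C} ∪ {A} = {A,C} (union, +1)
IS@0: {G} ∪ {C} = {C,G} (union, +1)
EIKSXZ@0: {A,C} ∩ {C,G} = {C} (intersection, +0)
EGIKSXZ@0: {C} ∪ {G} = {C,G} (union, +1)
EK@1: {C} ∪ {T} = {C,T} (union, +1)
EKX@1: {C,T} ∪ {G} = {C,G,T} (union, +1)
EKXZ@1: {C,G,T} ∪ {A} = {A,C,G,T} (union, +1)
IS@1: {C} ∪ {A} = {A,C} (union, +1)
EIKSXZ@1: {A,C,G,T} ∩ {A,C} = {A,C} (intersection, +0)
EGIKSXZ@1: {A,C} ∪ {G} = {A,C,G} (union, +1)
EK@2: {C} ∪ {G} = {C,G} (union, +1)
EKX@2: {C,G} ∩ {G} = {G} (intersection, +0)
EKXZ@2: {G} ∪ {T} = {G,T} (union, +1)
IS@2: {G} ∪ {C} = {C,G} (union, +1)
EIKSXZ@2: {G,T} ∩ {C,G} = {G} (intersection, +0)
EGIKSXZ@2: {G} ∪ {A} = {A,G} (union, +1)
EK@3: {C} ∪ {T} = {C,T} (union, +1)
EKX@3: {C,T} ∪ {A} = {A,C,T} (union, +1)
EKXZ@3: {A,C,T} ∩ {T} = {T} (intersection, +0)
IS@3: {A} ∩ {A} = {A} (intersection, +0)
EIKSXZ@3: {T} ∪ {A} = {A,T} (union, +1)
EGIKSXZ@3: {A,T} ∪ {G} = {A,G,T} (union, +1)
EK@4: {A} ∩ {A} = {A} (intersection, +0)
EKX@4: {A} ∪ {G} = {A,G} (union, +1)
EKXZ@4: {A,G} ∪ {T} = {A,G,T} (union, +1)
IS@4: {G} ∩ {G} = {G} (intersection, +0)
EIKSXZ@4: {A,G,T} ∩ {G} = {G} (intersection, +0)
EGIKSXZ@4: {G} ∩ {G} = {G} (intersection, +0)
EK@5: {T} ∩ {T} = {T} (intersection, +0)
EKX@5: {T} ∪ {C} = {C,T} (union, +1)
EKXZ@5: {C,T} ∩ {T} = {T} (intersection, +0)
IS@5: {C} ∪ {A} = {A,C} (union, +1)
EIKSXZ@5: {T} ∪ {A,C} = {A,C,T} (union, +1)
EGIKSXZ@5: {A,C,T} ∪ {G} = {A,C,G,T} (union, +1)
per-site changes: [4, 5, 4, 4, 2, 4]; total = 23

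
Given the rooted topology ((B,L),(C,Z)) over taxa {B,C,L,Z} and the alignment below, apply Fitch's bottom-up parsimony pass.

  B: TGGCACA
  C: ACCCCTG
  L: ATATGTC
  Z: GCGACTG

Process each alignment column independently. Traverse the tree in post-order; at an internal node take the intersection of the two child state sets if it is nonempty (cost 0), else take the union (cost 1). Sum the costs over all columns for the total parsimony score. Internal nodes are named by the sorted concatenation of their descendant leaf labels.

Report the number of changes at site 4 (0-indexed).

2

site 0, node BL: B={T} ∪ L={A} → {A,T} (+1)
site 0, node CZ: C={A} ∪ Z={G} → {A,G} (+1)
site 0, node BCLZ: BL={A,T} ∩ CZ={A,G} → {A} (+0)
site 1, node BL: B={G} ∪ L={T} → {G,T} (+1)
site 1, node CZ: C={C} ∩ Z={C} → {C} (+0)
site 1, node BCLZ: BL={G,T} ∪ CZ={C} → {C,G,T} (+1)
site 2, node BL: B={G} ∪ L={A} → {A,G} (+1)
site 2, node CZ: C={C} ∪ Z={G} → {C,G} (+1)
site 2, node BCLZ: BL={A,G} ∩ CZ={C,G} → {G} (+0)
site 3, node BL: B={C} ∪ L={T} → {C,T} (+1)
site 3, node CZ: C={C} ∪ Z={A} → {A,C} (+1)
site 3, node BCLZ: BL={C,T} ∩ CZ={A,C} → {C} (+0)
site 4, node BL: B={A} ∪ L={G} → {A,G} (+1)
site 4, node CZ: C={C} ∩ Z={C} → {C} (+0)
site 4, node BCLZ: BL={A,G} ∪ CZ={C} → {A,C,G} (+1)
site 5, node BL: B={C} ∪ L={T} → {C,T} (+1)
site 5, node CZ: C={T} ∩ Z={T} → {T} (+0)
site 5, node BCLZ: BL={C,T} ∩ CZ={T} → {T} (+0)
site 6, node BL: B={A} ∪ L={C} → {A,C} (+1)
site 6, node CZ: C={G} ∩ Z={G} → {G} (+0)
site 6, node BCLZ: BL={A,C} ∪ CZ={G} → {A,C,G} (+1)
per-site changes: [2, 2, 2, 2, 2, 1, 2]; total = 13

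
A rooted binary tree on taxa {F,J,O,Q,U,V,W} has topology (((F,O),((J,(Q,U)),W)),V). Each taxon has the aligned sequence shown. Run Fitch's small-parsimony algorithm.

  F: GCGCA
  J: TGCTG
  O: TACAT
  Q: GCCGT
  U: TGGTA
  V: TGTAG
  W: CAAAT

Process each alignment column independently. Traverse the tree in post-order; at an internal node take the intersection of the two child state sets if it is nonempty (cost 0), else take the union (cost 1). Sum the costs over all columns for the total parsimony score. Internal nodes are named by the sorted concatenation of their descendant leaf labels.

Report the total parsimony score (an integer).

FO@0: {G} ∪ {T} = {G,T} (union, +1)
QU@0: {G} ∪ {T} = {G,T} (union, +1)
JQU@0: {T} ∩ {G,T} = {T} (intersection, +0)
JQUW@0: {T} ∪ {C} = {C,T} (union, +1)
FJOQUW@0: {G,T} ∩ {C,T} = {T} (intersection, +0)
FJOQUVW@0: {T} ∩ {T} = {T} (intersection, +0)
FO@1: {C} ∪ {A} = {A,C} (union, +1)
QU@1: {C} ∪ {G} = {C,G} (union, +1)
JQU@1: {G} ∩ {C,G} = {G} (intersection, +0)
JQUW@1: {G} ∪ {A} = {A,G} (union, +1)
FJOQUW@1: {A,C} ∩ {A,G} = {A} (intersection, +0)
FJOQUVW@1: {A} ∪ {G} = {A,G} (union, +1)
FO@2: {G} ∪ {C} = {C,G} (union, +1)
QU@2: {C} ∪ {G} = {C,G} (union, +1)
JQU@2: {C} ∩ {C,G} = {C} (intersection, +0)
JQUW@2: {C} ∪ {A} = {A,C} (union, +1)
FJOQUW@2: {C,G} ∩ {A,C} = {C} (intersection, +0)
FJOQUVW@2: {C} ∪ {T} = {C,T} (union, +1)
FO@3: {C} ∪ {A} = {A,C} (union, +1)
QU@3: {G} ∪ {T} = {G,T} (union, +1)
JQU@3: {T} ∩ {G,T} = {T} (intersection, +0)
JQUW@3: {T} ∪ {A} = {A,T} (union, +1)
FJOQUW@3: {A,C} ∩ {A,T} = {A} (intersection, +0)
FJOQUVW@3: {A} ∩ {A} = {A} (intersection, +0)
FO@4: {A} ∪ {T} = {A,T} (union, +1)
QU@4: {T} ∪ {A} = {A,T} (union, +1)
JQU@4: {G} ∪ {A,T} = {A,G,T} (union, +1)
JQUW@4: {A,G,T} ∩ {T} = {T} (intersection, +0)
FJOQUW@4: {A,T} ∩ {T} = {T} (intersection, +0)
FJOQUVW@4: {T} ∪ {G} = {G,T} (union, +1)
per-site changes: [3, 4, 4, 3, 4]; total = 18

18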